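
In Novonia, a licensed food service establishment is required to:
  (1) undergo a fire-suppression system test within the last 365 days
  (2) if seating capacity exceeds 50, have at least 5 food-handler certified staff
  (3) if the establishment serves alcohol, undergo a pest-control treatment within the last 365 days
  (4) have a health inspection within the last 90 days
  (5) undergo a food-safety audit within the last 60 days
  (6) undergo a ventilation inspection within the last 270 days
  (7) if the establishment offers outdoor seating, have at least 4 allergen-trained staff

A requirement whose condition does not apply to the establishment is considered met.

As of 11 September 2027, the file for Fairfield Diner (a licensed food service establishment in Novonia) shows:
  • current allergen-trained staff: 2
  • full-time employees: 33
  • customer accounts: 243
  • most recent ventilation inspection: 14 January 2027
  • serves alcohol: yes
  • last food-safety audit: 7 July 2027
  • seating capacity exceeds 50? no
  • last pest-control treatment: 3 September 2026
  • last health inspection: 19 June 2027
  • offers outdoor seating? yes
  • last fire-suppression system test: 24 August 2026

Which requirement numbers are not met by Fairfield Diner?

1, 3, 5, 7

1. fire-suppression system test 383 days ago vs limit 365 → not met
2. condition 'seating capacity exceeds 50' does not hold → requirement n/a → met
3. condition 'serves alcohol' holds; pest-control treatment 373 days ago vs limit 365 → not met
4. health inspection 84 days ago vs limit 90 → met
5. food-safety audit 66 days ago vs limit 60 → not met
6. ventilation inspection 240 days ago vs limit 270 → met
7. condition 'offers outdoor seating' holds; allergen-trained staff 2 < 4 → not met
Not met: 1, 3, 5, 7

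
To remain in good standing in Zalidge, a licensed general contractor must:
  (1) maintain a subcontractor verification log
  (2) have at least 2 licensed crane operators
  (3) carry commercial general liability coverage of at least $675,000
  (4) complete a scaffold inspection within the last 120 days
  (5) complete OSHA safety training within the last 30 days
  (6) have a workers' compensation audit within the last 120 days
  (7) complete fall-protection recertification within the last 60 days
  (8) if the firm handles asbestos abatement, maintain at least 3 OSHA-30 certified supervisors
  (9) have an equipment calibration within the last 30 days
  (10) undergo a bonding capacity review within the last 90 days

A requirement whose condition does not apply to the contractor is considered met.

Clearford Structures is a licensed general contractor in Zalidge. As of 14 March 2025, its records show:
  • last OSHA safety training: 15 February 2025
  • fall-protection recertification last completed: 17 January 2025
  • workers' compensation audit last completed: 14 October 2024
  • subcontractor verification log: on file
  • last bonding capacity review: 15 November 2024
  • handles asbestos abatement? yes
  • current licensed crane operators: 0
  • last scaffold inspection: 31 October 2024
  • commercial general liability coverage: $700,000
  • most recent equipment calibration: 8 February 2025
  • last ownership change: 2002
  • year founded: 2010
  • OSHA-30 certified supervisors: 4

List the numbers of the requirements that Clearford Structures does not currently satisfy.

1. subcontractor verification log present → met
2. licensed crane operators 0 < 2 → not met
3. commercial general liability coverage $700,000 ≥ $675,000 → met
4. scaffold inspection 134 days ago vs limit 120 → not met
5. OSHA safety training 27 days ago vs limit 30 → met
6. workers' compensation audit 151 days ago vs limit 120 → not met
7. fall-protection recertification 56 days ago vs limit 60 → met
8. condition 'handles asbestos abatement' holds; OSHA-30 certified supervisors 4 ≥ 3 → met
9. equipment calibration 34 days ago vs limit 30 → not met
10. bonding capacity review 119 days ago vs limit 90 → not met
Not met: 2, 4, 6, 9, 10

2, 4, 6, 9, 10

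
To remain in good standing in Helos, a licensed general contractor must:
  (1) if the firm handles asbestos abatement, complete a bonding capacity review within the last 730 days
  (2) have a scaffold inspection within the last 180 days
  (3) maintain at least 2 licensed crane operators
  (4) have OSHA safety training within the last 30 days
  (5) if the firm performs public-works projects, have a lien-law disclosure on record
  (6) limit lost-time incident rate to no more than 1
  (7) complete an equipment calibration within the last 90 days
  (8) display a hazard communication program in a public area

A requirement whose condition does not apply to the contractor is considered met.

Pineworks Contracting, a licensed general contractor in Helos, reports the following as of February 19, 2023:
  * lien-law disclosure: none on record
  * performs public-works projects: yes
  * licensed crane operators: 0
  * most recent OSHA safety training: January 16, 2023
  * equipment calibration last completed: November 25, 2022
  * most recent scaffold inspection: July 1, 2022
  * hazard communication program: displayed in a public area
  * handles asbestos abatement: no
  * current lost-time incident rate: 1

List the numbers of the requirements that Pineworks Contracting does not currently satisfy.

1. condition 'handles asbestos abatement' does not hold → requirement n/a → met
2. scaffold inspection 233 days ago vs limit 180 → not met
3. licensed crane operators 0 < 2 → not met
4. OSHA safety training 34 days ago vs limit 30 → not met
5. condition 'performs public-works projects' holds; lien-law disclosure absent → not met
6. lost-time incident rate 1 ≤ 1 → met
7. equipment calibration 86 days ago vs limit 90 → met
8. hazard communication program present → met
Not met: 2, 3, 4, 5

2, 3, 4, 5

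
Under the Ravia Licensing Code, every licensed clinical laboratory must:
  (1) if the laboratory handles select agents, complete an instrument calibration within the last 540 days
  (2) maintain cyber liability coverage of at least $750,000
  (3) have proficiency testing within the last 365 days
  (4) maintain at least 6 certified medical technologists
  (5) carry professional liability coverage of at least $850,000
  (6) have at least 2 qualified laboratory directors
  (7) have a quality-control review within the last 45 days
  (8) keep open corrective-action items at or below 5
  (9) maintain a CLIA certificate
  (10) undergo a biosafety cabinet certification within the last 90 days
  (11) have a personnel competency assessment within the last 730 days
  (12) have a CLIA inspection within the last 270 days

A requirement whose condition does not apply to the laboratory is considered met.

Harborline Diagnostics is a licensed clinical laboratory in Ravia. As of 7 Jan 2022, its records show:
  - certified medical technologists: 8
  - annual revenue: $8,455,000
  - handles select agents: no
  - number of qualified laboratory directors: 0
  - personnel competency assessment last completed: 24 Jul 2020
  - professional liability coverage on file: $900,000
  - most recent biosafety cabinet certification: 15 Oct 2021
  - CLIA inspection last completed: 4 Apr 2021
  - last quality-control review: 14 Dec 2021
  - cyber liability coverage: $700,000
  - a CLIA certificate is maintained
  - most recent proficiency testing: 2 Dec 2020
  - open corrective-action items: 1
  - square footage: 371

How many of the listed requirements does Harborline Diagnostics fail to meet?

1. condition 'handles select agents' does not hold → requirement n/a → met
2. cyber liability coverage $700,000 < $750,000 → not met
3. proficiency testing 401 days ago vs limit 365 → not met
4. certified medical technologists 8 ≥ 6 → met
5. professional liability coverage $900,000 ≥ $850,000 → met
6. qualified laboratory directors 0 < 2 → not met
7. quality-control review 24 days ago vs limit 45 → met
8. open corrective-action items 1 ≤ 5 → met
9. CLIA certificate present → met
10. biosafety cabinet certification 84 days ago vs limit 90 → met
11. personnel competency assessment 532 days ago vs limit 730 → met
12. CLIA inspection 278 days ago vs limit 270 → not met
Not met: 4 of 12

4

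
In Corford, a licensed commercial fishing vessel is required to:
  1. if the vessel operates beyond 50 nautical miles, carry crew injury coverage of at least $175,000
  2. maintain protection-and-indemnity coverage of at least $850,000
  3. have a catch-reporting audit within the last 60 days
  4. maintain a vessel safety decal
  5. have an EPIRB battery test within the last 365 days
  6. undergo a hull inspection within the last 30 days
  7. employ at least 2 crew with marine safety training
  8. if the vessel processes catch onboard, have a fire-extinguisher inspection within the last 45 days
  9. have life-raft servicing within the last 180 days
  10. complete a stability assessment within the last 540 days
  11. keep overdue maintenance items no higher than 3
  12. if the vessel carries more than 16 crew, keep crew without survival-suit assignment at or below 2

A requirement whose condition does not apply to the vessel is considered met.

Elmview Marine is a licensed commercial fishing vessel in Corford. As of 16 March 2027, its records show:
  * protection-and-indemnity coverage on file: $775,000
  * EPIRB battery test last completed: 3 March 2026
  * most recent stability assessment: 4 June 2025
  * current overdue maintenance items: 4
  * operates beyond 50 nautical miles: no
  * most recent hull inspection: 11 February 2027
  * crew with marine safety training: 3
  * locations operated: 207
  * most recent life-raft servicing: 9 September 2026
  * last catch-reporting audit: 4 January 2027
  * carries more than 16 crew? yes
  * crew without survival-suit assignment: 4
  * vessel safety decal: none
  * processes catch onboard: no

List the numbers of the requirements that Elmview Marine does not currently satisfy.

2, 3, 4, 5, 6, 9, 10, 11, 12

1. condition 'operates beyond 50 nautical miles' does not hold → requirement n/a → met
2. protection-and-indemnity coverage $775,000 < $850,000 → not met
3. catch-reporting audit 71 days ago vs limit 60 → not met
4. vessel safety decal absent → not met
5. EPIRB battery test 378 days ago vs limit 365 → not met
6. hull inspection 33 days ago vs limit 30 → not met
7. crew with marine safety training 3 ≥ 2 → met
8. condition 'processes catch onboard' does not hold → requirement n/a → met
9. life-raft servicing 188 days ago vs limit 180 → not met
10. stability assessment 650 days ago vs limit 540 → not met
11. overdue maintenance items 4 > 3 → not met
12. condition 'carries more than 16 crew' holds; crew without survival-suit assignment 4 > 2 → not met
Not met: 2, 3, 4, 5, 6, 9, 10, 11, 12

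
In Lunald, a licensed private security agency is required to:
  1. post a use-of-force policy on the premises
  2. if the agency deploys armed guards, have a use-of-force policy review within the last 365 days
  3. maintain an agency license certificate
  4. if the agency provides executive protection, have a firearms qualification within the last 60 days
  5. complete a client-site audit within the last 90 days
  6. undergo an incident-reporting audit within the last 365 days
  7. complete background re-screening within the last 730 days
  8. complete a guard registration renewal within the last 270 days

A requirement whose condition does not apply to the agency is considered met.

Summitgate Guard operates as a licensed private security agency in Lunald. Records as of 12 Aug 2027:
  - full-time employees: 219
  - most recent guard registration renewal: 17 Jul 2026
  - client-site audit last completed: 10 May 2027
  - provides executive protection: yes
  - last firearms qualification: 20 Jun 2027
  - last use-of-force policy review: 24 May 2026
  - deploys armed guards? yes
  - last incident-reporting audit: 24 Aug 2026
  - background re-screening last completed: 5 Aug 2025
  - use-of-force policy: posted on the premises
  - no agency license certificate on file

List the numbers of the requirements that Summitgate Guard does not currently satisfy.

2, 3, 5, 7, 8

1. use-of-force policy present → met
2. condition 'deploys armed guards' holds; use-of-force policy review 445 days ago vs limit 365 → not met
3. agency license certificate absent → not met
4. condition 'provides executive protection' holds; firearms qualification 53 days ago vs limit 60 → met
5. client-site audit 94 days ago vs limit 90 → not met
6. incident-reporting audit 353 days ago vs limit 365 → met
7. background re-screening 737 days ago vs limit 730 → not met
8. guard registration renewal 391 days ago vs limit 270 → not met
Not met: 2, 3, 5, 7, 8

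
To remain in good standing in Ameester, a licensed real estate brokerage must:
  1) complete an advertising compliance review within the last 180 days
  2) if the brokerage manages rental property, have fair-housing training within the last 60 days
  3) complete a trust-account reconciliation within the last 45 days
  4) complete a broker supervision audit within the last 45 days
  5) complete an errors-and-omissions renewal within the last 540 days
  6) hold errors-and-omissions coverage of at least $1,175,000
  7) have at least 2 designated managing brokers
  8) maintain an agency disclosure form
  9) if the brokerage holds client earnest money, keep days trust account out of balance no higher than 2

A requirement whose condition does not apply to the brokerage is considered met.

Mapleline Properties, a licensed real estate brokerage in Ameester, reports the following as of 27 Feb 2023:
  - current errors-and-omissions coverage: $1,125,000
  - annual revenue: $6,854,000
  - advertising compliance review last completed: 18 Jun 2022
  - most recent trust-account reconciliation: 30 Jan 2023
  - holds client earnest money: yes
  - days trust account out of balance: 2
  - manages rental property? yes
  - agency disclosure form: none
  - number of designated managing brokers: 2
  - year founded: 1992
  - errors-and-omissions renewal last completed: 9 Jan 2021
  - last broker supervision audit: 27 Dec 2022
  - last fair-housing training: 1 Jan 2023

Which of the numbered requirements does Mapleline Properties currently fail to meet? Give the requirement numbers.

1. advertising compliance review 254 days ago vs limit 180 → not met
2. condition 'manages rental property' holds; fair-housing training 57 days ago vs limit 60 → met
3. trust-account reconciliation 28 days ago vs limit 45 → met
4. broker supervision audit 62 days ago vs limit 45 → not met
5. errors-and-omissions renewal 779 days ago vs limit 540 → not met
6. errors-and-omissions coverage $1,125,000 < $1,175,000 → not met
7. designated managing brokers 2 ≥ 2 → met
8. agency disclosure form absent → not met
9. condition 'holds client earnest money' holds; days trust account out of balance 2 ≤ 2 → met
Not met: 1, 4, 5, 6, 8

1, 4, 5, 6, 8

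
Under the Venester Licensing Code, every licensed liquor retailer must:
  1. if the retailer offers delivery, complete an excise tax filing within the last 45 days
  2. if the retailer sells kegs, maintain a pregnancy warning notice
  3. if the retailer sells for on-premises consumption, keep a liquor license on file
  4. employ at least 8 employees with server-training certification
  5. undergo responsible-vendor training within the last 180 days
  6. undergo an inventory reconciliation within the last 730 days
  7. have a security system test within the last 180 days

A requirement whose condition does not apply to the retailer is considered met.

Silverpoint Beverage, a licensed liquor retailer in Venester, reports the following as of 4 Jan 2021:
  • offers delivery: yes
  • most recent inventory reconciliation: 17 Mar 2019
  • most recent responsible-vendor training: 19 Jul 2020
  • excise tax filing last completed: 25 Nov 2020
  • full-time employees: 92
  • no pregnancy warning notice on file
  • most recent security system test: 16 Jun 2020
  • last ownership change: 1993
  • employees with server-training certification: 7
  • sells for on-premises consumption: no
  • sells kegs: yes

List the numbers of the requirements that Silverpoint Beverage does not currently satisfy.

1. condition 'offers delivery' holds; excise tax filing 40 days ago vs limit 45 → met
2. condition 'sells kegs' holds; pregnancy warning notice absent → not met
3. condition 'sells for on-premises consumption' does not hold → requirement n/a → met
4. employees with server-training certification 7 < 8 → not met
5. responsible-vendor training 169 days ago vs limit 180 → met
6. inventory reconciliation 659 days ago vs limit 730 → met
7. security system test 202 days ago vs limit 180 → not met
Not met: 2, 4, 7

2, 4, 7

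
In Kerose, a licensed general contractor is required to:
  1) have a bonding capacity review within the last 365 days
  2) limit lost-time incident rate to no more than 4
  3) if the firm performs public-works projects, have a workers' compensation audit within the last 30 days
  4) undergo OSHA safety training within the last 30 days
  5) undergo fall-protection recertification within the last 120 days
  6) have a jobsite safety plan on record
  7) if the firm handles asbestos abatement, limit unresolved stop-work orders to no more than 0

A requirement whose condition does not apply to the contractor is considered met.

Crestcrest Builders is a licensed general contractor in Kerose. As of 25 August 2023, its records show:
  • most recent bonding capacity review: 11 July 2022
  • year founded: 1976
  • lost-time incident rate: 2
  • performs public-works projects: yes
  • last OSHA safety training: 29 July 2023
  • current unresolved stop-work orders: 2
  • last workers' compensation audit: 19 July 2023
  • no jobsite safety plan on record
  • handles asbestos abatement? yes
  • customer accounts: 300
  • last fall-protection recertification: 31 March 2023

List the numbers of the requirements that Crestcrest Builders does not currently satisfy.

1, 3, 5, 6, 7

1. bonding capacity review 410 days ago vs limit 365 → not met
2. lost-time incident rate 2 ≤ 4 → met
3. condition 'performs public-works projects' holds; workers' compensation audit 37 days ago vs limit 30 → not met
4. OSHA safety training 27 days ago vs limit 30 → met
5. fall-protection recertification 147 days ago vs limit 120 → not met
6. jobsite safety plan absent → not met
7. condition 'handles asbestos abatement' holds; unresolved stop-work orders 2 > 0 → not met
Not met: 1, 3, 5, 6, 7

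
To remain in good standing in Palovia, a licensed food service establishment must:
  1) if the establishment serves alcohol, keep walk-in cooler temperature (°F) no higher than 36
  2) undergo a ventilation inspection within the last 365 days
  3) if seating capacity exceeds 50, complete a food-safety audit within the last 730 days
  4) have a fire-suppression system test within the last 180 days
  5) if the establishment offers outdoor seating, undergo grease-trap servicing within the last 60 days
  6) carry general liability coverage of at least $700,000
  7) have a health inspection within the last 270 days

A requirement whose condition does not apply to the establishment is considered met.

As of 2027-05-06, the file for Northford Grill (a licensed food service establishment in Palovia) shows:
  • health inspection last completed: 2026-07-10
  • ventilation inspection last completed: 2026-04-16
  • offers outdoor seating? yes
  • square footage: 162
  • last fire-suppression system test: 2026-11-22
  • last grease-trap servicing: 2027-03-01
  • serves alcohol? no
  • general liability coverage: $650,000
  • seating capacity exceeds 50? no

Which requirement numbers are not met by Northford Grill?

2, 5, 6, 7

1. condition 'serves alcohol' does not hold → requirement n/a → met
2. ventilation inspection 385 days ago vs limit 365 → not met
3. condition 'seating capacity exceeds 50' does not hold → requirement n/a → met
4. fire-suppression system test 165 days ago vs limit 180 → met
5. condition 'offers outdoor seating' holds; grease-trap servicing 66 days ago vs limit 60 → not met
6. general liability coverage $650,000 < $700,000 → not met
7. health inspection 300 days ago vs limit 270 → not met
Not met: 2, 5, 6, 7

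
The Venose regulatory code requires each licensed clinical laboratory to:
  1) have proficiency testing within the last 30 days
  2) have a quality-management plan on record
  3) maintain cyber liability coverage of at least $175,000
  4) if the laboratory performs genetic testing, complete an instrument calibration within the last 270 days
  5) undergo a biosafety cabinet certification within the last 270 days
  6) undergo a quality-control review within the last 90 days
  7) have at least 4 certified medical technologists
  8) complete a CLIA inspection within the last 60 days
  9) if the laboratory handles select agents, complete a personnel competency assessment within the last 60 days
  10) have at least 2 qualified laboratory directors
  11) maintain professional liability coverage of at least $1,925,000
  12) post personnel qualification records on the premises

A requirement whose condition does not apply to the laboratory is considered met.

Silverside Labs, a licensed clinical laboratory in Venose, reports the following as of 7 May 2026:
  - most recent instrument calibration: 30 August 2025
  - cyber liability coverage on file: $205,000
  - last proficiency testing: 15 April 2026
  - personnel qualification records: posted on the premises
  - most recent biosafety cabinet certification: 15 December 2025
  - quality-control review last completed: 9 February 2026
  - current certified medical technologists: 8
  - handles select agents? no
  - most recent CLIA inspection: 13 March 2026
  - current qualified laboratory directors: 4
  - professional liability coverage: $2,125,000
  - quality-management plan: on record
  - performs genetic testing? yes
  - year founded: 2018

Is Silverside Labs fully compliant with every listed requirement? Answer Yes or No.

1. proficiency testing 22 days ago vs limit 30 → met
2. quality-management plan present → met
3. cyber liability coverage $205,000 ≥ $175,000 → met
4. condition 'performs genetic testing' holds; instrument calibration 250 days ago vs limit 270 → met
5. biosafety cabinet certification 143 days ago vs limit 270 → met
6. quality-control review 87 days ago vs limit 90 → met
7. certified medical technologists 8 ≥ 4 → met
8. CLIA inspection 55 days ago vs limit 60 → met
9. condition 'handles select agents' does not hold → requirement n/a → met
10. qualified laboratory directors 4 ≥ 2 → met
11. professional liability coverage $2,125,000 ≥ $1,925,000 → met
12. personnel qualification records present → met
All met.

Yes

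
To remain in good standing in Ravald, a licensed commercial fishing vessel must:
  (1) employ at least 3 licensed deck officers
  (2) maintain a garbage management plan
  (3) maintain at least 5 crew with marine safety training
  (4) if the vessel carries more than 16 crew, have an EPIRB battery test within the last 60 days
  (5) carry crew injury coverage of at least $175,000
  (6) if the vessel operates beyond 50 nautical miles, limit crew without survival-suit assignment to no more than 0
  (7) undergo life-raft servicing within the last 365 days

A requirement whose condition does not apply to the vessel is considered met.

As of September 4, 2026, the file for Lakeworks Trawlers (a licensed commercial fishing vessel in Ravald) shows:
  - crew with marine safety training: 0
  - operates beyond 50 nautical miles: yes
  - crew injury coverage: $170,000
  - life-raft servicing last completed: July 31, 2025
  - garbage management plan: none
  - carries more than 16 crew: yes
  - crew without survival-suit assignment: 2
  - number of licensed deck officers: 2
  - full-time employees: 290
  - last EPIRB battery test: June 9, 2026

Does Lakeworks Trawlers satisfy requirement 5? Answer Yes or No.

5. crew injury coverage $170,000 < $175,000 → not met

No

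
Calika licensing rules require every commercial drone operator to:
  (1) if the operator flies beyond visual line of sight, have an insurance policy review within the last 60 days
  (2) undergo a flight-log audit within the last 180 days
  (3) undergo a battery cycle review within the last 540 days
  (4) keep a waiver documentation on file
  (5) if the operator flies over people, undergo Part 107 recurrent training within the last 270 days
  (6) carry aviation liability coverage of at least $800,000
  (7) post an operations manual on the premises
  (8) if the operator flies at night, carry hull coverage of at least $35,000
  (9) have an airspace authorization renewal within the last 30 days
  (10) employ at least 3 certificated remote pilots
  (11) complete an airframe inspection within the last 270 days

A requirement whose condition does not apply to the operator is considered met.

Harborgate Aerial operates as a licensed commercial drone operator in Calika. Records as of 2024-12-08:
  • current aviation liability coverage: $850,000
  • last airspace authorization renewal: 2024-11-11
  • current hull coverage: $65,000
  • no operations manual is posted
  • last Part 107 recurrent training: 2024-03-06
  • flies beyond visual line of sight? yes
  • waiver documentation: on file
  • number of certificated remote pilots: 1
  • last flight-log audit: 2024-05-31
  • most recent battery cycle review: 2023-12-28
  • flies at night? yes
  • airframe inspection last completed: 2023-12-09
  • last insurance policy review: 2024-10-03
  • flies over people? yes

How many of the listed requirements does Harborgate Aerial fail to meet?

6

1. condition 'flies beyond visual line of sight' holds; insurance policy review 66 days ago vs limit 60 → not met
2. flight-log audit 191 days ago vs limit 180 → not met
3. battery cycle review 346 days ago vs limit 540 → met
4. waiver documentation present → met
5. condition 'flies over people' holds; Part 107 recurrent training 277 days ago vs limit 270 → not met
6. aviation liability coverage $850,000 ≥ $800,000 → met
7. operations manual absent → not met
8. condition 'flies at night' holds; hull coverage $65,000 ≥ $35,000 → met
9. airspace authorization renewal 27 days ago vs limit 30 → met
10. certificated remote pilots 1 < 3 → not met
11. airframe inspection 365 days ago vs limit 270 → not met
Not met: 6 of 11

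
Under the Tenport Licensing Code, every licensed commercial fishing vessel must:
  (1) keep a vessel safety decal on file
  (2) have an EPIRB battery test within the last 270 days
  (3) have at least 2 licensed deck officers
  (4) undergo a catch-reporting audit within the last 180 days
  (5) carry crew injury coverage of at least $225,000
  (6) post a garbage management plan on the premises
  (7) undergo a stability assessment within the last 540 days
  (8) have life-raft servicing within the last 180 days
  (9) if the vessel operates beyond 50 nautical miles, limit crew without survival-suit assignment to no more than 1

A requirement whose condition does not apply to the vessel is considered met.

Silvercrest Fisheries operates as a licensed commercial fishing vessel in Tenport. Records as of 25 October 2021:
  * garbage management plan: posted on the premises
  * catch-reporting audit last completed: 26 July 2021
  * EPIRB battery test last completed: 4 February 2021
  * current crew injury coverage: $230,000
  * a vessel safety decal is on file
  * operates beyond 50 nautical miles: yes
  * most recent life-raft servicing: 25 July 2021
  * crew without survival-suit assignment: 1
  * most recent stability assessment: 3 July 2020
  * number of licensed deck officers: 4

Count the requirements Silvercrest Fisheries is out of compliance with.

1. vessel safety decal present → met
2. EPIRB battery test 263 days ago vs limit 270 → met
3. licensed deck officers 4 ≥ 2 → met
4. catch-reporting audit 91 days ago vs limit 180 → met
5. crew injury coverage $230,000 ≥ $225,000 → met
6. garbage management plan present → met
7. stability assessment 479 days ago vs limit 540 → met
8. life-raft servicing 92 days ago vs limit 180 → met
9. condition 'operates beyond 50 nautical miles' holds; crew without survival-suit assignment 1 ≤ 1 → met
Not met: 0 of 9

0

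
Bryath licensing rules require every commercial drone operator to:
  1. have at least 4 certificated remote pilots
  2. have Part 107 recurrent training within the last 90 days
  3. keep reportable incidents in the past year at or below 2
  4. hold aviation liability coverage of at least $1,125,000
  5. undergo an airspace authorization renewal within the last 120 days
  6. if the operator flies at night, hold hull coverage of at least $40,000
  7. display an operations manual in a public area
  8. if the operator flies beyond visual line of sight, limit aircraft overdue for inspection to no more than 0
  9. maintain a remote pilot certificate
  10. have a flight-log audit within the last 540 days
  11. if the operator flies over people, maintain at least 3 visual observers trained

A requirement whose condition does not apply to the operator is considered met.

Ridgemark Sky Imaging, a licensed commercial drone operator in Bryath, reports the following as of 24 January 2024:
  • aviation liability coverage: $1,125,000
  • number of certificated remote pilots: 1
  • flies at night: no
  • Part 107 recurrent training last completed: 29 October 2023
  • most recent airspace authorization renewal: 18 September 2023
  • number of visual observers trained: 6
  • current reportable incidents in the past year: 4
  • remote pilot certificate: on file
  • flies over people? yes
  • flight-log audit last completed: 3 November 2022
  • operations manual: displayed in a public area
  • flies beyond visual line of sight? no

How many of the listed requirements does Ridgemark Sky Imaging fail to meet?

1. certificated remote pilots 1 < 4 → not met
2. Part 107 recurrent training 87 days ago vs limit 90 → met
3. reportable incidents in the past year 4 > 2 → not met
4. aviation liability coverage $1,125,000 ≥ $1,125,000 → met
5. airspace authorization renewal 128 days ago vs limit 120 → not met
6. condition 'flies at night' does not hold → requirement n/a → met
7. operations manual present → met
8. condition 'flies beyond visual line of sight' does not hold → requirement n/a → met
9. remote pilot certificate present → met
10. flight-log audit 447 days ago vs limit 540 → met
11. condition 'flies over people' holds; visual observers trained 6 ≥ 3 → met
Not met: 3 of 11

3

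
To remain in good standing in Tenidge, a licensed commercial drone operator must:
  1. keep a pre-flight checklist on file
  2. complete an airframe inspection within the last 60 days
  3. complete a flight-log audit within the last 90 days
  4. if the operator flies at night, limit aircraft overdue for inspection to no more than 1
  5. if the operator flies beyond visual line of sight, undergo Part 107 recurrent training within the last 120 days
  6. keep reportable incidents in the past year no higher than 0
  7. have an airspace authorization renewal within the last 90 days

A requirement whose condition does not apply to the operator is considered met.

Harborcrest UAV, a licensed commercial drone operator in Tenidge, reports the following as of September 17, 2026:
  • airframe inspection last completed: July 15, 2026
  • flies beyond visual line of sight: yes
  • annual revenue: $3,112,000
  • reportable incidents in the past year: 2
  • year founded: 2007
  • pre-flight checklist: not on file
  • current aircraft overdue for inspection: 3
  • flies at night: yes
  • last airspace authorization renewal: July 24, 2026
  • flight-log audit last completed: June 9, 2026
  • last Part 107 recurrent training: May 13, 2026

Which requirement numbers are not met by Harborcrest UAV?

1, 2, 3, 4, 5, 6

1. pre-flight checklist absent → not met
2. airframe inspection 64 days ago vs limit 60 → not met
3. flight-log audit 100 days ago vs limit 90 → not met
4. condition 'flies at night' holds; aircraft overdue for inspection 3 > 1 → not met
5. condition 'flies beyond visual line of sight' holds; Part 107 recurrent training 127 days ago vs limit 120 → not met
6. reportable incidents in the past year 2 > 0 → not met
7. airspace authorization renewal 55 days ago vs limit 90 → met
Not met: 1, 2, 3, 4, 5, 6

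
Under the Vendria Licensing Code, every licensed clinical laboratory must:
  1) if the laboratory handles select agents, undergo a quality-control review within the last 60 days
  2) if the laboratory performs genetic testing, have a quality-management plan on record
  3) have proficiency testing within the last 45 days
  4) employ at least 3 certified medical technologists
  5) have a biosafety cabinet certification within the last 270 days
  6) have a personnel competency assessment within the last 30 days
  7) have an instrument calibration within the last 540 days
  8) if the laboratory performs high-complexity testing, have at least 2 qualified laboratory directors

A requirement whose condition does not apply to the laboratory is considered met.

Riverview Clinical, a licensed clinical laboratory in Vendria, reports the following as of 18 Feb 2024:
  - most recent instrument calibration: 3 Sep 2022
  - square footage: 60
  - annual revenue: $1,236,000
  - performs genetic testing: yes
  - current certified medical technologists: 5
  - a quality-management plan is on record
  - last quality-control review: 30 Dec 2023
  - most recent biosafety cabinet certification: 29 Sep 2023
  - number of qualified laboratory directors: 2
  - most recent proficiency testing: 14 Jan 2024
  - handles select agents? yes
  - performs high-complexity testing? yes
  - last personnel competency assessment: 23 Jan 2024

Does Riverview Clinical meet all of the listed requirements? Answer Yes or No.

1. condition 'handles select agents' holds; quality-control review 50 days ago vs limit 60 → met
2. condition 'performs genetic testing' holds; quality-management plan present → met
3. proficiency testing 35 days ago vs limit 45 → met
4. certified medical technologists 5 ≥ 3 → met
5. biosafety cabinet certification 142 days ago vs limit 270 → met
6. personnel competency assessment 26 days ago vs limit 30 → met
7. instrument calibration 533 days ago vs limit 540 → met
8. condition 'performs high-complexity testing' holds; qualified laboratory directors 2 ≥ 2 → met
All met.

Yes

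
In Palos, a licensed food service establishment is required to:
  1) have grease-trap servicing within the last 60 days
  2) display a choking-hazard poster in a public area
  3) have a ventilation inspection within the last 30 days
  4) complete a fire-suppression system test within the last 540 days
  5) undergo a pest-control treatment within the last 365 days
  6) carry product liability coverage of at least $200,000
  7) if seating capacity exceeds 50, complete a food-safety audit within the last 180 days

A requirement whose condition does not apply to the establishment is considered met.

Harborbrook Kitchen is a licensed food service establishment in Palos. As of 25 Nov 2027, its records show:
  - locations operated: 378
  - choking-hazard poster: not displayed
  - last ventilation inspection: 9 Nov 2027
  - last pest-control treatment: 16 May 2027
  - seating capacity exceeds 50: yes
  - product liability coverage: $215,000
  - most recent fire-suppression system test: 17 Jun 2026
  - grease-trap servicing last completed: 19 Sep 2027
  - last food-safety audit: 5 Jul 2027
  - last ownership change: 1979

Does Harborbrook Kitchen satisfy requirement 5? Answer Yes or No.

5. pest-control treatment 193 days ago vs limit 365 → met

Yes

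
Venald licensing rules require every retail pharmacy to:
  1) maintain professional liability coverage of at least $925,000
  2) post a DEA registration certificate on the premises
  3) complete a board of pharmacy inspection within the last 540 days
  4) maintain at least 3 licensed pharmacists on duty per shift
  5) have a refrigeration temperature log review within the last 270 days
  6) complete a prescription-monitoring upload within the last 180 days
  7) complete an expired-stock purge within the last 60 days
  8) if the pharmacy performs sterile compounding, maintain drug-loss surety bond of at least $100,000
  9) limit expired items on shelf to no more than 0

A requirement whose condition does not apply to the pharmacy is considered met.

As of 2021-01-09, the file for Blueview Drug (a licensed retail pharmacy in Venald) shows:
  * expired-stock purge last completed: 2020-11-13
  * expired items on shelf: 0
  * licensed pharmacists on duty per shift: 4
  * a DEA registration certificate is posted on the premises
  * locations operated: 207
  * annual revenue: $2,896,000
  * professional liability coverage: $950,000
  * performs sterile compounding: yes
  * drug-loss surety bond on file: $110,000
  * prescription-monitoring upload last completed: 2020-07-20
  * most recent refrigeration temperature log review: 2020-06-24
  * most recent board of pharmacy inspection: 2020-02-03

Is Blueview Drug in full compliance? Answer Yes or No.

1. professional liability coverage $950,000 ≥ $925,000 → met
2. DEA registration certificate present → met
3. board of pharmacy inspection 341 days ago vs limit 540 → met
4. licensed pharmacists on duty per shift 4 ≥ 3 → met
5. refrigeration temperature log review 199 days ago vs limit 270 → met
6. prescription-monitoring upload 173 days ago vs limit 180 → met
7. expired-stock purge 57 days ago vs limit 60 → met
8. condition 'performs sterile compounding' holds; drug-loss surety bond $110,000 ≥ $100,000 → met
9. expired items on shelf 0 ≤ 0 → met
All met.

Yes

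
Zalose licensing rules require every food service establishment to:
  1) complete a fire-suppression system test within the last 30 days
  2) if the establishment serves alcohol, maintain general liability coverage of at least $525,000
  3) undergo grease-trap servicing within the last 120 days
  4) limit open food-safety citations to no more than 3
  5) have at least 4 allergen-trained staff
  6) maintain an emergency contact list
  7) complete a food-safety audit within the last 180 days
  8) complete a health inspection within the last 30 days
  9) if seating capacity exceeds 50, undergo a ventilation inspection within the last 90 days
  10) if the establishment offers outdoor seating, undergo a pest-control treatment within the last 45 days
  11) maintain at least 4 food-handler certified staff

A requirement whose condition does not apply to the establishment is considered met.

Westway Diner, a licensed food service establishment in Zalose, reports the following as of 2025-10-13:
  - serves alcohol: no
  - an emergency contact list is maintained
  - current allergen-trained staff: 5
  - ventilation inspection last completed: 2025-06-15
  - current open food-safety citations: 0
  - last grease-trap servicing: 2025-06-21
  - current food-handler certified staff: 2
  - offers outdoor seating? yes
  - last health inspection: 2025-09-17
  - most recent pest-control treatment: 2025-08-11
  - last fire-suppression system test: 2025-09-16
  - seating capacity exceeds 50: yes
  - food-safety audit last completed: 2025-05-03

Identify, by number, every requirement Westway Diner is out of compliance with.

1. fire-suppression system test 27 days ago vs limit 30 → met
2. condition 'serves alcohol' does not hold → requirement n/a → met
3. grease-trap servicing 114 days ago vs limit 120 → met
4. open food-safety citations 0 ≤ 3 → met
5. allergen-trained staff 5 ≥ 4 → met
6. emergency contact list present → met
7. food-safety audit 163 days ago vs limit 180 → met
8. health inspection 26 days ago vs limit 30 → met
9. condition 'seating capacity exceeds 50' holds; ventilation inspection 120 days ago vs limit 90 → not met
10. condition 'offers outdoor seating' holds; pest-control treatment 63 days ago vs limit 45 → not met
11. food-handler certified staff 2 < 4 → not met
Not met: 9, 10, 11

9, 10, 11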